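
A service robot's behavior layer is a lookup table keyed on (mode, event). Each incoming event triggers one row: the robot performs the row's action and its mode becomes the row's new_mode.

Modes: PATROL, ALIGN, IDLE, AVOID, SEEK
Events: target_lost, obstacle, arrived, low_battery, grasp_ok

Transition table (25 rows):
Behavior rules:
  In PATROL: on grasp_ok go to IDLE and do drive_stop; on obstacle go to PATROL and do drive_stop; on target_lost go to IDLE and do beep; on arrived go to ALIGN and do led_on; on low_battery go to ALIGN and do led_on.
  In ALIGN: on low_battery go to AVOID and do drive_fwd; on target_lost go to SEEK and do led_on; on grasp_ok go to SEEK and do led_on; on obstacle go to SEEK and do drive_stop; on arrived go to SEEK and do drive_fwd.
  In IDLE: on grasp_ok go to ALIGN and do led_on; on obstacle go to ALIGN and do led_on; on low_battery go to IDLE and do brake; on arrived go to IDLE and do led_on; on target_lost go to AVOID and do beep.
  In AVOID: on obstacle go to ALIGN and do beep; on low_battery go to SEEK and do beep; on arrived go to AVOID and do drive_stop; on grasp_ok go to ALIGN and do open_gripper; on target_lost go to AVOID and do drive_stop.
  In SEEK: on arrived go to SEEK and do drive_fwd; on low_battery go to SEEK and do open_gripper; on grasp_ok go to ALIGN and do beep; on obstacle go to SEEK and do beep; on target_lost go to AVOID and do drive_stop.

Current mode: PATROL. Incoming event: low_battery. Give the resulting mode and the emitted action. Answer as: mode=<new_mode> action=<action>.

mode=ALIGN action=led_on

current mode = PATROL; filter table to that mode:
  (PATROL, grasp_ok) → (IDLE, drive_stop)
  (PATROL, obstacle) → (PATROL, drive_stop)
  (PATROL, target_lost) → (IDLE, beep)
  (PATROL, arrived) → (ALIGN, led_on)
  (PATROL, low_battery) → (ALIGN, led_on)  ← event matches
event = low_battery selects (ALIGN, led_on)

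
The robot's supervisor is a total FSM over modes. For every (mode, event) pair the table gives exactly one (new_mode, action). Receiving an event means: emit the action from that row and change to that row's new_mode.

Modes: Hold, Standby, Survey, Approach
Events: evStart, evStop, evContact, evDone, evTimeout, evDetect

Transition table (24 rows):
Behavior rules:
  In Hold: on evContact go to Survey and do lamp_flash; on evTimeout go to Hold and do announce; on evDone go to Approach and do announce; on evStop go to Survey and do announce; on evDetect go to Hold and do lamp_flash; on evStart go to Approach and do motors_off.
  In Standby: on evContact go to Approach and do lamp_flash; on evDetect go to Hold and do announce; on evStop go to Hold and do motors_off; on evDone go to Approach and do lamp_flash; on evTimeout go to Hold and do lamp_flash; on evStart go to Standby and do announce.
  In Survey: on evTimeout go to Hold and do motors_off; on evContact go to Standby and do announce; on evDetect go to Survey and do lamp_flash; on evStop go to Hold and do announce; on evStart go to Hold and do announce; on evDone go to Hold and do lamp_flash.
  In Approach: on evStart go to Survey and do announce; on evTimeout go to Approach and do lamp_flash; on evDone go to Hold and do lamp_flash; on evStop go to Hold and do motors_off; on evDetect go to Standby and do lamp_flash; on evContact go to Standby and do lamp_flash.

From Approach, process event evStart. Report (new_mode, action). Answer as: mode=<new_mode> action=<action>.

mode=Survey action=announce

current mode = Approach; filter table to that mode:
  (Approach, evStart) → (Survey, announce)  ← event matches
  (Approach, evTimeout) → (Approach, lamp_flash)
  (Approach, evDone) → (Hold, lamp_flash)
  (Approach, evStop) → (Hold, motors_off)
  (Approach, evDetect) → (Standby, lamp_flash)
  (Approach, evContact) → (Standby, lamp_flash)
event = evStart selects (Survey, announce)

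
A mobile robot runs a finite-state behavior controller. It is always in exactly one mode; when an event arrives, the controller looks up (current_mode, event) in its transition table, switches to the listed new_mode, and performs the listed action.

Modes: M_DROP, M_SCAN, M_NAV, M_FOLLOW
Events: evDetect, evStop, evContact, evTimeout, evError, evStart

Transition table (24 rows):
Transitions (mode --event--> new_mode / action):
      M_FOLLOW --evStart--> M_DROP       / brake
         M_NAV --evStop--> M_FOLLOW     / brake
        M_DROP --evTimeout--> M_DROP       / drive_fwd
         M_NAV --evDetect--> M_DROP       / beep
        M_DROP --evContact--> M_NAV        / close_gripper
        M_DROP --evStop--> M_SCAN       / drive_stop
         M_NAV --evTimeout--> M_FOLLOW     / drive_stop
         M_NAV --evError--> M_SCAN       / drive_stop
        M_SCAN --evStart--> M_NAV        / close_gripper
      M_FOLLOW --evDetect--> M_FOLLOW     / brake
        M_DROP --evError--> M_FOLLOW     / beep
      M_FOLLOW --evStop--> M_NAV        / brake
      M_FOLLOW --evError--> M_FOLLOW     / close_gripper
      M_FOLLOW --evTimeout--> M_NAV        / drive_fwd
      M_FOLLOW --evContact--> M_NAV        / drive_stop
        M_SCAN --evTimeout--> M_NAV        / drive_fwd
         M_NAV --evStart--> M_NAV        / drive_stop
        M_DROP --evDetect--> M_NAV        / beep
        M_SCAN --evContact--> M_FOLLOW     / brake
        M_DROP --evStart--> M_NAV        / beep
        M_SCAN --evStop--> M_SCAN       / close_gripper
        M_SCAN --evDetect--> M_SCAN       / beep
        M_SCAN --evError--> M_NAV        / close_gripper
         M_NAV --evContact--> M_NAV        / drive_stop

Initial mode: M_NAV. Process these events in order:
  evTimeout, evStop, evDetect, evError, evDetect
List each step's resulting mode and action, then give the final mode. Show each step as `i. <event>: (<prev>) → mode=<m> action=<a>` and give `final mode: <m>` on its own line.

final mode: M_FOLLOW

1. evTimeout: (M_NAV) → mode=M_FOLLOW action=drive_stop
2. evStop: (M_FOLLOW) → mode=M_NAV action=brake
3. evDetect: (M_NAV) → mode=M_DROP action=beep
4. evError: (M_DROP) → mode=M_FOLLOW action=beep
5. evDetect: (M_FOLLOW) → mode=M_FOLLOW action=brake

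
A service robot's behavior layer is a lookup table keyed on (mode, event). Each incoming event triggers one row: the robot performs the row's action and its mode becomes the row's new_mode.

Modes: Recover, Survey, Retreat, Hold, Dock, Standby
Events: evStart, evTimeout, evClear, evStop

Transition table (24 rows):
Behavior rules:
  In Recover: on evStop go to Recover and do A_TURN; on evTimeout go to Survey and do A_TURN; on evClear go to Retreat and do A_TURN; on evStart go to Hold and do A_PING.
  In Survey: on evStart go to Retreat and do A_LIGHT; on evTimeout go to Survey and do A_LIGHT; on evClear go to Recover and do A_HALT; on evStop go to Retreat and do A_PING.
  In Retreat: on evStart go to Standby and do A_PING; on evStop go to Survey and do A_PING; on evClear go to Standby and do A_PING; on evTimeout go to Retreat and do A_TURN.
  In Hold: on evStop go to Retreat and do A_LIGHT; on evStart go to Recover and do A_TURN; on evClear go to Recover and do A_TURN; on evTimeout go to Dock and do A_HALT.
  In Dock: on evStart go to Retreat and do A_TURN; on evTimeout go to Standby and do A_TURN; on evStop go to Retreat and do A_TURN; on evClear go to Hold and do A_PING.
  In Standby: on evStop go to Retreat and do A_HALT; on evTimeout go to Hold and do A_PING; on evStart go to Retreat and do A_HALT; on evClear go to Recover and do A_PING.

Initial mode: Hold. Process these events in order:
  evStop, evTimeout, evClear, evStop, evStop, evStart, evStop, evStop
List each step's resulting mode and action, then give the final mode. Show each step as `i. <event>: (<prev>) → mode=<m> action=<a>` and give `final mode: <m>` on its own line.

1. evStop: (Hold) → mode=Retreat action=A_LIGHT
2. evTimeout: (Retreat) → mode=Retreat action=A_TURN
3. evClear: (Retreat) → mode=Standby action=A_PING
4. evStop: (Standby) → mode=Retreat action=A_HALT
5. evStop: (Retreat) → mode=Survey action=A_PING
6. evStart: (Survey) → mode=Retreat action=A_LIGHT
7. evStop: (Retreat) → mode=Survey action=A_PING
8. evStop: (Survey) → mode=Retreat action=A_PING

final mode: Retreat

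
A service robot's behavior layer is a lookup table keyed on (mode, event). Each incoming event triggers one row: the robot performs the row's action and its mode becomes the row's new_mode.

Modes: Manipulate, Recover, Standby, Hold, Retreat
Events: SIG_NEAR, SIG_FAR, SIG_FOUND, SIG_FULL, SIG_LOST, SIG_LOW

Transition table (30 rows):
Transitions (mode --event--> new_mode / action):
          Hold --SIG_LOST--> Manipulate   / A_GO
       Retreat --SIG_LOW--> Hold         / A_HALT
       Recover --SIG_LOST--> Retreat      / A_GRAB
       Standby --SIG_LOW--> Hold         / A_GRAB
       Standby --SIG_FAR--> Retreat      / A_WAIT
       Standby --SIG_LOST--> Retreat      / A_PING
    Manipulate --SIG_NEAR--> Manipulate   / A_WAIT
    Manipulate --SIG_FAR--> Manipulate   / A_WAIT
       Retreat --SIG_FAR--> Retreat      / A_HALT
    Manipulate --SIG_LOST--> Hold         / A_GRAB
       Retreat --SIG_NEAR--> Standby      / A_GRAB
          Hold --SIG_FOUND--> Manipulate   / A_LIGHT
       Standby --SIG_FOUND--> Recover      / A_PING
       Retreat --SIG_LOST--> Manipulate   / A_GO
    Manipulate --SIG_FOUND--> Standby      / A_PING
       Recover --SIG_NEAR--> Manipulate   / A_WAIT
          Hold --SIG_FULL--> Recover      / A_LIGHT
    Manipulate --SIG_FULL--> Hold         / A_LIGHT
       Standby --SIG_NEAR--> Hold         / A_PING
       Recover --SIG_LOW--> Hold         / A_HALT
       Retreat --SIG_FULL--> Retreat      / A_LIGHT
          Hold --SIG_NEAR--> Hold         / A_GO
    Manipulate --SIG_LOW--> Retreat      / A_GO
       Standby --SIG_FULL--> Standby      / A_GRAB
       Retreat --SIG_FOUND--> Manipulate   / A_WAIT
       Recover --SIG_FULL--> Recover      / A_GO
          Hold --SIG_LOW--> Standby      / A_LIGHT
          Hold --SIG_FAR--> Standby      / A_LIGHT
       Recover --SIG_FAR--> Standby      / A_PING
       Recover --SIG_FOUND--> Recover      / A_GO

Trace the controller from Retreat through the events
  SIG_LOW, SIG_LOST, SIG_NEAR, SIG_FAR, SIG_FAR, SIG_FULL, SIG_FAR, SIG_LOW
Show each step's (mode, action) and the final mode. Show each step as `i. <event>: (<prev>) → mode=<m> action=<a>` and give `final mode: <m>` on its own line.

final mode: Hold

1. SIG_LOW: (Retreat) → mode=Hold action=A_HALT
2. SIG_LOST: (Hold) → mode=Manipulate action=A_GO
3. SIG_NEAR: (Manipulate) → mode=Manipulate action=A_WAIT
4. SIG_FAR: (Manipulate) → mode=Manipulate action=A_WAIT
5. SIG_FAR: (Manipulate) → mode=Manipulate action=A_WAIT
6. SIG_FULL: (Manipulate) → mode=Hold action=A_LIGHT
7. SIG_FAR: (Hold) → mode=Standby action=A_LIGHT
8. SIG_LOW: (Standby) → mode=Hold action=A_GRAB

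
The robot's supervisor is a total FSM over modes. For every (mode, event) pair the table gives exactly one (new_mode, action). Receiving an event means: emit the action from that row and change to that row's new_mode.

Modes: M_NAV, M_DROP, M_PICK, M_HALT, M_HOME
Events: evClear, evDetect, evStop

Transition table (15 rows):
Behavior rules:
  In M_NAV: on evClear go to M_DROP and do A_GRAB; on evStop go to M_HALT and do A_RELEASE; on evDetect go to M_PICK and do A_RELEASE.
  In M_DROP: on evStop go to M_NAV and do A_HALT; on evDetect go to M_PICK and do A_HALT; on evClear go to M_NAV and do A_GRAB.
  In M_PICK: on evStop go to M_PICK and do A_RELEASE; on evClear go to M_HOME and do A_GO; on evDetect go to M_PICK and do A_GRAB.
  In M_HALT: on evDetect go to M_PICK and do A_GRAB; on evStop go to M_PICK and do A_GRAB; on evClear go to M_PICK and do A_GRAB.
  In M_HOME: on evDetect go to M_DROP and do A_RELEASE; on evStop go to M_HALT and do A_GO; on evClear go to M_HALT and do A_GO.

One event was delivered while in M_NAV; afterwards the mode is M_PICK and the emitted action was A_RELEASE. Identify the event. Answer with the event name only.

evDetect

try evClear: (M_NAV, evClear) → (M_DROP, A_GRAB)
try evDetect: (M_NAV, evDetect) → (M_PICK, A_RELEASE)  ← matches
try evStop: (M_NAV, evStop) → (M_HALT, A_RELEASE)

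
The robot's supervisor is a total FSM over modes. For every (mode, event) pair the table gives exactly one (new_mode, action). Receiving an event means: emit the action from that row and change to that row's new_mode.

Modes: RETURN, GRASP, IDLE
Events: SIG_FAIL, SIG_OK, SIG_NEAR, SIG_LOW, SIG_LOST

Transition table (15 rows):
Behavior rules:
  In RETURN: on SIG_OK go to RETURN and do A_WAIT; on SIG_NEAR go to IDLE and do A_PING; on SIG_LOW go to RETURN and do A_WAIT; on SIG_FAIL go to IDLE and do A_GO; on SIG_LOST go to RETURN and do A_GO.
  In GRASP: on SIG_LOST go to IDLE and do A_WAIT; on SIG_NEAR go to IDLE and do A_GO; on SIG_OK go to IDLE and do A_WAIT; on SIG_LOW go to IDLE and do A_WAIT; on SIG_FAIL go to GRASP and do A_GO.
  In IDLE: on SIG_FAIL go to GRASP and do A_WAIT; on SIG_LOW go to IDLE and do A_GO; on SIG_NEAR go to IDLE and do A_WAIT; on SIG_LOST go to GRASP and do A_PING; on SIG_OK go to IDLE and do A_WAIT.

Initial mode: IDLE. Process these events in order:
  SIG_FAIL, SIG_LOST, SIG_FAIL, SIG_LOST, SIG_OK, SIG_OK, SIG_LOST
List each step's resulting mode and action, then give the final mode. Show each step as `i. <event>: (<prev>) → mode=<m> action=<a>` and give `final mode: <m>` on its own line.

final mode: GRASP

1. SIG_FAIL: (IDLE) → mode=GRASP action=A_WAIT
2. SIG_LOST: (GRASP) → mode=IDLE action=A_WAIT
3. SIG_FAIL: (IDLE) → mode=GRASP action=A_WAIT
4. SIG_LOST: (GRASP) → mode=IDLE action=A_WAIT
5. SIG_OK: (IDLE) → mode=IDLE action=A_WAIT
6. SIG_OK: (IDLE) → mode=IDLE action=A_WAIT
7. SIG_LOST: (IDLE) → mode=GRASP action=A_PING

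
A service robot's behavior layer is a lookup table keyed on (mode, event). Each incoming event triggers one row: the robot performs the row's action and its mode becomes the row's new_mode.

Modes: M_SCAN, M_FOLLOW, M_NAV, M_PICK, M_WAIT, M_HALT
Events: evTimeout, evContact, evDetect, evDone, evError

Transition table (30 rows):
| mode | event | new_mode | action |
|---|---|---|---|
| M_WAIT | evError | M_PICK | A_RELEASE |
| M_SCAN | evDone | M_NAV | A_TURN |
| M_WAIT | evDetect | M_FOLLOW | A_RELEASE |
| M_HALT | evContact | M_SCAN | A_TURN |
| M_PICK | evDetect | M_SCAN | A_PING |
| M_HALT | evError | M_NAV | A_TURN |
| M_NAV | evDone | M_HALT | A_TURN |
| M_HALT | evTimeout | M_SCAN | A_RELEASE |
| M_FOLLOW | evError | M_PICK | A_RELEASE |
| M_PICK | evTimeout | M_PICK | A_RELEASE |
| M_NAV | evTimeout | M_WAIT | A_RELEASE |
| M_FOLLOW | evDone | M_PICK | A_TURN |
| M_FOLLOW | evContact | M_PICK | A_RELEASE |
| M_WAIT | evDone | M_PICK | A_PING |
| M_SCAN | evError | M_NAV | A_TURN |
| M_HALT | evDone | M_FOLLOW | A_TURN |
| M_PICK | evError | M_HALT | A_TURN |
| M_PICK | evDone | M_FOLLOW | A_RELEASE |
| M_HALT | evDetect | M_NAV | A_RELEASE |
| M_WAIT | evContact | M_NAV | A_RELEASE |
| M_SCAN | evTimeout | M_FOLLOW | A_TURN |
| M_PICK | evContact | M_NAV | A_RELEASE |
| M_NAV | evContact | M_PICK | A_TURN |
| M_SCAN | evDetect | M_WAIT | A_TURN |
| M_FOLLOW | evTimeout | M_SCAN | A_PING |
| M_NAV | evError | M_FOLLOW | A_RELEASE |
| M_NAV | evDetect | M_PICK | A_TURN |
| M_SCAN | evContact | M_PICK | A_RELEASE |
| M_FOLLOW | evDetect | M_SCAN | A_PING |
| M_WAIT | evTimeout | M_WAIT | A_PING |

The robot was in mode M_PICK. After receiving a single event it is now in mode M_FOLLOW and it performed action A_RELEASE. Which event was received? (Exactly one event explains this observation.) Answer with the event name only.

try evTimeout: (M_PICK, evTimeout) → (M_PICK, A_RELEASE)
try evContact: (M_PICK, evContact) → (M_NAV, A_RELEASE)
try evDetect: (M_PICK, evDetect) → (M_SCAN, A_PING)
try evDone: (M_PICK, evDone) → (M_FOLLOW, A_RELEASE)  ← matches
try evError: (M_PICK, evError) → (M_HALT, A_TURN)

evDone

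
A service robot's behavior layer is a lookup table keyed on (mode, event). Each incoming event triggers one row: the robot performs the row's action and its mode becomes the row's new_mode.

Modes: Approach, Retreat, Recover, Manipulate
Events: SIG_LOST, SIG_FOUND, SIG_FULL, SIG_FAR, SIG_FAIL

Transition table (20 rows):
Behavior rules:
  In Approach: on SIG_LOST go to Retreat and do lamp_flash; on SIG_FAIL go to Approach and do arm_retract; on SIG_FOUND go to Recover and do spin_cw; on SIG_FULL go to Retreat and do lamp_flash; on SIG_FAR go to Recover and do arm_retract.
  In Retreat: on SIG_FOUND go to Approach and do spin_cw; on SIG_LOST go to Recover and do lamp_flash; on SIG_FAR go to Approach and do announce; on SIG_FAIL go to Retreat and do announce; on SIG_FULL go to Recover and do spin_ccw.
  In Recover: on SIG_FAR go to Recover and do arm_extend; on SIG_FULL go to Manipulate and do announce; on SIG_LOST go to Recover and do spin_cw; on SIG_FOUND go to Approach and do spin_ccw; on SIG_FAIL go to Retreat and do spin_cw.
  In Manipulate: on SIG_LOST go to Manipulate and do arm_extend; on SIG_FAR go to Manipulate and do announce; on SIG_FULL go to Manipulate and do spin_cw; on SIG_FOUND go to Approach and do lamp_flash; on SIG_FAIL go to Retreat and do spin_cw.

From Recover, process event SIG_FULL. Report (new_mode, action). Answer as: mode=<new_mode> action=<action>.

mode=Manipulate action=announce

current mode = Recover; filter table to that mode:
  (Recover, SIG_FAR) → (Recover, arm_extend)
  (Recover, SIG_FULL) → (Manipulate, announce)  ← event matches
  (Recover, SIG_LOST) → (Recover, spin_cw)
  (Recover, SIG_FOUND) → (Approach, spin_ccw)
  (Recover, SIG_FAIL) → (Retreat, spin_cw)
event = SIG_FULL selects (Manipulate, announce)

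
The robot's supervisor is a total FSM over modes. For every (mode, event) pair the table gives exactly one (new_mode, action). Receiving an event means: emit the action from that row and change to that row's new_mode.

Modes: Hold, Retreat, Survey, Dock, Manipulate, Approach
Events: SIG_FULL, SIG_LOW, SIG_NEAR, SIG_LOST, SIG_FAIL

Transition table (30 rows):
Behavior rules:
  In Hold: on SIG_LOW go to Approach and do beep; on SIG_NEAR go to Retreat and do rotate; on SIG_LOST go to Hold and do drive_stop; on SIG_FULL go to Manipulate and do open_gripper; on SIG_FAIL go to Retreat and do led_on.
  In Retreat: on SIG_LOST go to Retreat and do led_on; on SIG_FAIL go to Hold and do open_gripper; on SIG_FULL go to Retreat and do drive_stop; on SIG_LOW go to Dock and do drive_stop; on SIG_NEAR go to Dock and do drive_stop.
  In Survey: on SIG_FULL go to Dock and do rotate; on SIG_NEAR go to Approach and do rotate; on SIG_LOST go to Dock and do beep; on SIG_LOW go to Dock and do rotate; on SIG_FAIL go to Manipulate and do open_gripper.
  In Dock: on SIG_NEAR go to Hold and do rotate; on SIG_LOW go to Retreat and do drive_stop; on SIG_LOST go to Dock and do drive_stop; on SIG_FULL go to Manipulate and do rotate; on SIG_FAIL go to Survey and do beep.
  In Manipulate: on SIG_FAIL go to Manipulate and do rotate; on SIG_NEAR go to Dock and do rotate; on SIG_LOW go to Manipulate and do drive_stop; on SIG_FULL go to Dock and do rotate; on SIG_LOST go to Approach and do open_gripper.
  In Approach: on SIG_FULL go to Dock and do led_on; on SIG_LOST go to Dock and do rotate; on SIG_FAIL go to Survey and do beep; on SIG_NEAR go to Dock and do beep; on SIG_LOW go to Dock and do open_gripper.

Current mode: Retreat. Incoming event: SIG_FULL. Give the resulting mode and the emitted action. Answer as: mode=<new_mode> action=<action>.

mode=Retreat action=drive_stop

current mode = Retreat; filter table to that mode:
  (Retreat, SIG_LOST) → (Retreat, led_on)
  (Retreat, SIG_FAIL) → (Hold, open_gripper)
  (Retreat, SIG_FULL) → (Retreat, drive_stop)  ← event matches
  (Retreat, SIG_LOW) → (Dock, drive_stop)
  (Retreat, SIG_NEAR) → (Dock, drive_stop)
event = SIG_FULL selects (Retreat, drive_stop)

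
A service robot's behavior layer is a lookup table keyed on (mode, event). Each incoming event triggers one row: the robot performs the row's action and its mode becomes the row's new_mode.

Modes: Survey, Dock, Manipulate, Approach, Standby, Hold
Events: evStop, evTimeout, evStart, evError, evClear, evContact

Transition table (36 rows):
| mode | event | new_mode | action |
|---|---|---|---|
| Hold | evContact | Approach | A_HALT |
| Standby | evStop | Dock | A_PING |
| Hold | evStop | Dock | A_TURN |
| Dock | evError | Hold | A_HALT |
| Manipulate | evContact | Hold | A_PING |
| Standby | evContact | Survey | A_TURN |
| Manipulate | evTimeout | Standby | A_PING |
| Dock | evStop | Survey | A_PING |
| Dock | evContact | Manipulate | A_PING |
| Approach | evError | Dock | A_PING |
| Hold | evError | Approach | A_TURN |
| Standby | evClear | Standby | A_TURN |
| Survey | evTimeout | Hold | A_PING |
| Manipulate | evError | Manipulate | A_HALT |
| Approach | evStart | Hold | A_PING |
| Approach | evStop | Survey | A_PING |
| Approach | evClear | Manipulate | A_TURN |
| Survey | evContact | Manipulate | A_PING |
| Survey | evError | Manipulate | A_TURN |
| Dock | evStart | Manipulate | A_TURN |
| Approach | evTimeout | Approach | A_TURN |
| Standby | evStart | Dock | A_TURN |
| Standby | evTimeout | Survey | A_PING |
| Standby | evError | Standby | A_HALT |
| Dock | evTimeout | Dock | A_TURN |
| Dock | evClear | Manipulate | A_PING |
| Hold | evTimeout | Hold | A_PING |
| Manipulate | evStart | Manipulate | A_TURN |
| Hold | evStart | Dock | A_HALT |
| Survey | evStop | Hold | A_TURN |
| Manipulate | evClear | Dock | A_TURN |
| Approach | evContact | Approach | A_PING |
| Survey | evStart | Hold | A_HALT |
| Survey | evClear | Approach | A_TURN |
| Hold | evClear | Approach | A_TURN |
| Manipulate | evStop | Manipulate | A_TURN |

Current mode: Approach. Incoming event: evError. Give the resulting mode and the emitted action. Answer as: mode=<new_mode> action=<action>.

mode=Dock action=A_PING

current mode = Approach; filter table to that mode:
  (Approach, evError) → (Dock, A_PING)  ← event matches
  (Approach, evStart) → (Hold, A_PING)
  (Approach, evStop) → (Survey, A_PING)
  (Approach, evClear) → (Manipulate, A_TURN)
  (Approach, evTimeout) → (Approach, A_TURN)
  (Approach, evContact) → (Approach, A_PING)
event = evError selects (Dock, A_PING)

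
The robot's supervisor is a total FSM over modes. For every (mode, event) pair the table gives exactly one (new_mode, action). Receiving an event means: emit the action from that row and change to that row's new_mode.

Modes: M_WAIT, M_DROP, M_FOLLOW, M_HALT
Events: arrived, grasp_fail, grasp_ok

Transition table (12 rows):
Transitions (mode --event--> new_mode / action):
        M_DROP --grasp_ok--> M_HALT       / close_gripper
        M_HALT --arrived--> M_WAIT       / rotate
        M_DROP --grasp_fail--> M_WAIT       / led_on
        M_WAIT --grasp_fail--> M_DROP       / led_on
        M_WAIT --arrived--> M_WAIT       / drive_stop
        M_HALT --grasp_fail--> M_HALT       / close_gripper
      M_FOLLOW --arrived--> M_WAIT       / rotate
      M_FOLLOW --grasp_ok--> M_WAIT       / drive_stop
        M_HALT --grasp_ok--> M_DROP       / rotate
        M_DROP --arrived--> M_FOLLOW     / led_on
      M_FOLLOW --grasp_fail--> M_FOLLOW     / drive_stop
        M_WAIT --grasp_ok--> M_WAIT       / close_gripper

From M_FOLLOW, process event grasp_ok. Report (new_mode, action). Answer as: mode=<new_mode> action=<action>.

current mode = M_FOLLOW; filter table to that mode:
  (M_FOLLOW, arrived) → (M_WAIT, rotate)
  (M_FOLLOW, grasp_ok) → (M_WAIT, drive_stop)  ← event matches
  (M_FOLLOW, grasp_fail) → (M_FOLLOW, drive_stop)
event = grasp_ok selects (M_WAIT, drive_stop)

mode=M_WAIT action=drive_stop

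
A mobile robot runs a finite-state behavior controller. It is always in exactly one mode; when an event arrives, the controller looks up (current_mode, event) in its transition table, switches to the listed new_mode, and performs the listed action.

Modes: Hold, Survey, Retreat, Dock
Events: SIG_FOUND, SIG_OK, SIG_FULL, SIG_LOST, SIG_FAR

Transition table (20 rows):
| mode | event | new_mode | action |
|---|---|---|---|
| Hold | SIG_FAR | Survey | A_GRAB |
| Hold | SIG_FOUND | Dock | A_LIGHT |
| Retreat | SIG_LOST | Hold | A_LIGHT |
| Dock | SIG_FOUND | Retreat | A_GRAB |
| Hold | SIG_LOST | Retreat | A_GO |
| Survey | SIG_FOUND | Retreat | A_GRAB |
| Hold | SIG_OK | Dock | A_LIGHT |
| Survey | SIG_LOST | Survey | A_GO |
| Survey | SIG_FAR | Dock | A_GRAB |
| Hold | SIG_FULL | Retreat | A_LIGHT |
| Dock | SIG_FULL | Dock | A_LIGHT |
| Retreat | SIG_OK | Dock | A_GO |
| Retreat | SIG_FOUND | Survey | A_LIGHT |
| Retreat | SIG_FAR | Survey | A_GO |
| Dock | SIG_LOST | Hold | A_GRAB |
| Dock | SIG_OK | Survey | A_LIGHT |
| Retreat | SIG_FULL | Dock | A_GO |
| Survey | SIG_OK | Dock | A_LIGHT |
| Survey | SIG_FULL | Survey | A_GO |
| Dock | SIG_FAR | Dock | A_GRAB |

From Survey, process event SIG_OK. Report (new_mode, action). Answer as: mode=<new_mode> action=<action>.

mode=Dock action=A_LIGHT

current mode = Survey; filter table to that mode:
  (Survey, SIG_FOUND) → (Retreat, A_GRAB)
  (Survey, SIG_LOST) → (Survey, A_GO)
  (Survey, SIG_FAR) → (Dock, A_GRAB)
  (Survey, SIG_OK) → (Dock, A_LIGHT)  ← event matches
  (Survey, SIG_FULL) → (Survey, A_GO)
event = SIG_OK selects (Dock, A_LIGHT)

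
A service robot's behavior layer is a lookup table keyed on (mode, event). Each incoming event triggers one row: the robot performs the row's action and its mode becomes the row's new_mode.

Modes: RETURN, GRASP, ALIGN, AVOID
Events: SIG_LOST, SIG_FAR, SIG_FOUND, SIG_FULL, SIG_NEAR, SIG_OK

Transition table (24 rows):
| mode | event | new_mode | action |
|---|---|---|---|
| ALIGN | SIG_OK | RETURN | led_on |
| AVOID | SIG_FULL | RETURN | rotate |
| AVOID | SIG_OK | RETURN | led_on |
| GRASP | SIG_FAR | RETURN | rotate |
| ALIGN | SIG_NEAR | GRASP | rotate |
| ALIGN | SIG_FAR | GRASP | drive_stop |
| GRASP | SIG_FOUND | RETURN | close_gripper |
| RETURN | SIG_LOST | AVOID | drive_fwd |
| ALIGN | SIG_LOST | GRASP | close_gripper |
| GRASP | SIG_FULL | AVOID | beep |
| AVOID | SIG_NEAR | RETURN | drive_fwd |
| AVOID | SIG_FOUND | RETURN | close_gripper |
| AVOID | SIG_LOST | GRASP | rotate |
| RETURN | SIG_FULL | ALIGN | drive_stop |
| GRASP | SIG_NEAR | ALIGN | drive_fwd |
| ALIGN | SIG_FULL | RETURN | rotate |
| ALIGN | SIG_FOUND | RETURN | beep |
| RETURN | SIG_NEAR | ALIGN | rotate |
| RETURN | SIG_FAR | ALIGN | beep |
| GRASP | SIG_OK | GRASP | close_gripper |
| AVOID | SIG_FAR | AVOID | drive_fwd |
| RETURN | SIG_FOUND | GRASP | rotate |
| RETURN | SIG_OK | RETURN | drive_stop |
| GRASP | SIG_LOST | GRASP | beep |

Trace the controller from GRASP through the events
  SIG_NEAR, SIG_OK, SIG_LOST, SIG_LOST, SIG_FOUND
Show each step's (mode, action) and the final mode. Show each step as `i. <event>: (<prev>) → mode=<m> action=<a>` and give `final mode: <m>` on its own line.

1. SIG_NEAR: (GRASP) → mode=ALIGN action=drive_fwd
2. SIG_OK: (ALIGN) → mode=RETURN action=led_on
3. SIG_LOST: (RETURN) → mode=AVOID action=drive_fwd
4. SIG_LOST: (AVOID) → mode=GRASP action=rotate
5. SIG_FOUND: (GRASP) → mode=RETURN action=close_gripper

final mode: RETURN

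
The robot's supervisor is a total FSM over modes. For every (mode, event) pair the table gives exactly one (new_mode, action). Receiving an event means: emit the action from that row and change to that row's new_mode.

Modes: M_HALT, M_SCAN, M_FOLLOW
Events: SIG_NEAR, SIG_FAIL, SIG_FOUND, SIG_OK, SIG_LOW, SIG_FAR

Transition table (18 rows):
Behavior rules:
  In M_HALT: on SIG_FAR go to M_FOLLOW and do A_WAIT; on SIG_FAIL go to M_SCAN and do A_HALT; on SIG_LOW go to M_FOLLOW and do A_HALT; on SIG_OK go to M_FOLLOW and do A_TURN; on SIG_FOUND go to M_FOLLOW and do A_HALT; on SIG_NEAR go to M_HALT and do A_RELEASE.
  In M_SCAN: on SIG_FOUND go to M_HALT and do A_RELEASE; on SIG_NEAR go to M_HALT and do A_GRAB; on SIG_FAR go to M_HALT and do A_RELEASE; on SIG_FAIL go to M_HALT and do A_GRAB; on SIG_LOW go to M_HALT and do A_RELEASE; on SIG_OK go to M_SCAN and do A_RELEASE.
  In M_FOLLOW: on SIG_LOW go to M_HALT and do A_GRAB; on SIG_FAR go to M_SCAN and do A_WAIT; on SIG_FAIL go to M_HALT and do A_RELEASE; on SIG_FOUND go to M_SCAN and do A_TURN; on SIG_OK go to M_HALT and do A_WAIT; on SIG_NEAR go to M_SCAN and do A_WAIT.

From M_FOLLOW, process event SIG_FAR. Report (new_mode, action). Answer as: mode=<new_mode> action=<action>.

current mode = M_FOLLOW; filter table to that mode:
  (M_FOLLOW, SIG_LOW) → (M_HALT, A_GRAB)
  (M_FOLLOW, SIG_FAR) → (M_SCAN, A_WAIT)  ← event matches
  (M_FOLLOW, SIG_FAIL) → (M_HALT, A_RELEASE)
  (M_FOLLOW, SIG_FOUND) → (M_SCAN, A_TURN)
  (M_FOLLOW, SIG_OK) → (M_HALT, A_WAIT)
  (M_FOLLOW, SIG_NEAR) → (M_SCAN, A_WAIT)
event = SIG_FAR selects (M_SCAN, A_WAIT)

mode=M_SCAN action=A_WAIT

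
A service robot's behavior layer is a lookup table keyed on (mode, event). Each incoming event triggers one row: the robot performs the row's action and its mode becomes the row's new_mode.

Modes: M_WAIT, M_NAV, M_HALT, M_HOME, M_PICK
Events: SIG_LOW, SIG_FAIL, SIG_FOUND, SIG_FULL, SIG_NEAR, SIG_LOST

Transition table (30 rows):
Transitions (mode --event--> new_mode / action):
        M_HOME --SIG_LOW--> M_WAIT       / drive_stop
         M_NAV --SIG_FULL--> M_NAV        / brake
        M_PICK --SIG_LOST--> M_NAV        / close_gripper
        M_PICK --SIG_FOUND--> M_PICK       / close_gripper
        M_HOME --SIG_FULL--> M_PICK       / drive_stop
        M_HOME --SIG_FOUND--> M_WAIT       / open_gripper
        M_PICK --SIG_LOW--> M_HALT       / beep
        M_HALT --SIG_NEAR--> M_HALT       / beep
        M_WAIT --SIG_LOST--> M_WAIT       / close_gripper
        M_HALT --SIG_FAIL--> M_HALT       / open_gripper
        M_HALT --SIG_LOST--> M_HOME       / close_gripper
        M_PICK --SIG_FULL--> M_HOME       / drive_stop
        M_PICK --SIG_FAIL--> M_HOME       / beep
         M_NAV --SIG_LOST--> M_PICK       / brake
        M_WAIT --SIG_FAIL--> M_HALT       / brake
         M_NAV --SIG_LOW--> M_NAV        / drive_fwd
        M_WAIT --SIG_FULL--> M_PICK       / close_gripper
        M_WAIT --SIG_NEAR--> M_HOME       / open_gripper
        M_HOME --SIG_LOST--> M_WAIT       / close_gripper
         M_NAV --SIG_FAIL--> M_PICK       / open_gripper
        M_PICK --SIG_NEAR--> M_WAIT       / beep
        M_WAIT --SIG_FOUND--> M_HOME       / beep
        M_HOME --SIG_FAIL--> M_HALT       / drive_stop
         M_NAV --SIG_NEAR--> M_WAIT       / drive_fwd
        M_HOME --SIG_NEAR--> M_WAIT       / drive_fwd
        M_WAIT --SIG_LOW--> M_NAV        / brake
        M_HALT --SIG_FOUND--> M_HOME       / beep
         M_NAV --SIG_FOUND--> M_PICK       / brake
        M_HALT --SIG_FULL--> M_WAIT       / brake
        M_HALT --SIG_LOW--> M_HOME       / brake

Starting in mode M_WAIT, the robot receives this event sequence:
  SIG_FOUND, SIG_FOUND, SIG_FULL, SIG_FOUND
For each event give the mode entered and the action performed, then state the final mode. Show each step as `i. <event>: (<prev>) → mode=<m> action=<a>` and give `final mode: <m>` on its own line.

1. SIG_FOUND: (M_WAIT) → mode=M_HOME action=beep
2. SIG_FOUND: (M_HOME) → mode=M_WAIT action=open_gripper
3. SIG_FULL: (M_WAIT) → mode=M_PICK action=close_gripper
4. SIG_FOUND: (M_PICK) → mode=M_PICK action=close_gripper

final mode: M_PICK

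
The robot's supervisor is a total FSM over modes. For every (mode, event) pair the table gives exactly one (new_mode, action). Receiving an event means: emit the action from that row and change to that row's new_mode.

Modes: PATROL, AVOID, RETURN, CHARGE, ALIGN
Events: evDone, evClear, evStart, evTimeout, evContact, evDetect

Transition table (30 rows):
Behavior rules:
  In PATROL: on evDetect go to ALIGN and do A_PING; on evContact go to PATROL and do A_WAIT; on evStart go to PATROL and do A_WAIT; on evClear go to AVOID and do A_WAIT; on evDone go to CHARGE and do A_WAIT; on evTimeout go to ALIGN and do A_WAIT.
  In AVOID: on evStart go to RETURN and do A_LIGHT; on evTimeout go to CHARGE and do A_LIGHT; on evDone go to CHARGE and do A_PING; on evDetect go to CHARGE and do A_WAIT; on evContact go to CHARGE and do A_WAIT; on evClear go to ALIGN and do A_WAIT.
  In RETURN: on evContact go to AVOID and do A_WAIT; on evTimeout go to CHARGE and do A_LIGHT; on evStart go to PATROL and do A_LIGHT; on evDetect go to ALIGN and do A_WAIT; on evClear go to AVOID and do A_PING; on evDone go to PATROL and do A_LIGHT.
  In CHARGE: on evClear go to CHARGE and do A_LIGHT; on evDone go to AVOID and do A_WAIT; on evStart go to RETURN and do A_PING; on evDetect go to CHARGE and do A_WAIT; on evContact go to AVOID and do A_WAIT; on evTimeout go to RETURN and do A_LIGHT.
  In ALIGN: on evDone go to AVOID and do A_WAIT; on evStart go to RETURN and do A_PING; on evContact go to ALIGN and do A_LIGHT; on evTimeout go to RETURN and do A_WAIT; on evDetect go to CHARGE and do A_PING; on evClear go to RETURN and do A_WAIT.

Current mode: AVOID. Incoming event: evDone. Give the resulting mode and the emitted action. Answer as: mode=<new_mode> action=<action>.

mode=CHARGE action=A_PING

current mode = AVOID; filter table to that mode:
  (AVOID, evStart) → (RETURN, A_LIGHT)
  (AVOID, evTimeout) → (CHARGE, A_LIGHT)
  (AVOID, evDone) → (CHARGE, A_PING)  ← event matches
  (AVOID, evDetect) → (CHARGE, A_WAIT)
  (AVOID, evContact) → (CHARGE, A_WAIT)
  (AVOID, evClear) → (ALIGN, A_WAIT)
event = evDone selects (CHARGE, A_PING)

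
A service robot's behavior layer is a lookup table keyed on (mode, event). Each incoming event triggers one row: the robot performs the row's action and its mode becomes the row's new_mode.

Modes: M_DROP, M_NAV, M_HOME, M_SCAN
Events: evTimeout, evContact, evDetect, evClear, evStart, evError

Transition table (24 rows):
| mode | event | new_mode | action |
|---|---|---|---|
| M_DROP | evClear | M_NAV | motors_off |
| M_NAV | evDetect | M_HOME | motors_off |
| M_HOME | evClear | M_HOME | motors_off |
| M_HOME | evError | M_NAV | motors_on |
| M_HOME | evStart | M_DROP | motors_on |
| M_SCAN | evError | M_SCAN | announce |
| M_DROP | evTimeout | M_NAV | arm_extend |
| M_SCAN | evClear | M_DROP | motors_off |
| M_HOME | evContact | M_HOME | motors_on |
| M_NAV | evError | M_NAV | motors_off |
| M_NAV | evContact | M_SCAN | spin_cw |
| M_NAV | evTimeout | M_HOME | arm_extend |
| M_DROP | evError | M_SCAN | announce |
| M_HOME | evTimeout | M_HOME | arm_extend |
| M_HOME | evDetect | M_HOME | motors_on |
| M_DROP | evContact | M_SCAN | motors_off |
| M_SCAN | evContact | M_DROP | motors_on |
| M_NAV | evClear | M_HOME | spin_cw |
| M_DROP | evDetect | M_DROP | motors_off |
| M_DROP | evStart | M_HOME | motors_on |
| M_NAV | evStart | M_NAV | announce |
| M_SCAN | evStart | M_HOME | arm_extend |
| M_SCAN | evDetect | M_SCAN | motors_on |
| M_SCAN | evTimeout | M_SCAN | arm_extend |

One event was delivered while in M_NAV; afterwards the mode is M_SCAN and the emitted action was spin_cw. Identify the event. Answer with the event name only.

evContact

try evTimeout: (M_NAV, evTimeout) → (M_HOME, arm_extend)
try evContact: (M_NAV, evContact) → (M_SCAN, spin_cw)  ← matches
try evDetect: (M_NAV, evDetect) → (M_HOME, motors_off)
try evClear: (M_NAV, evClear) → (M_HOME, spin_cw)
try evStart: (M_NAV, evStart) → (M_NAV, announce)
try evError: (M_NAV, evError) → (M_NAV, motors_off)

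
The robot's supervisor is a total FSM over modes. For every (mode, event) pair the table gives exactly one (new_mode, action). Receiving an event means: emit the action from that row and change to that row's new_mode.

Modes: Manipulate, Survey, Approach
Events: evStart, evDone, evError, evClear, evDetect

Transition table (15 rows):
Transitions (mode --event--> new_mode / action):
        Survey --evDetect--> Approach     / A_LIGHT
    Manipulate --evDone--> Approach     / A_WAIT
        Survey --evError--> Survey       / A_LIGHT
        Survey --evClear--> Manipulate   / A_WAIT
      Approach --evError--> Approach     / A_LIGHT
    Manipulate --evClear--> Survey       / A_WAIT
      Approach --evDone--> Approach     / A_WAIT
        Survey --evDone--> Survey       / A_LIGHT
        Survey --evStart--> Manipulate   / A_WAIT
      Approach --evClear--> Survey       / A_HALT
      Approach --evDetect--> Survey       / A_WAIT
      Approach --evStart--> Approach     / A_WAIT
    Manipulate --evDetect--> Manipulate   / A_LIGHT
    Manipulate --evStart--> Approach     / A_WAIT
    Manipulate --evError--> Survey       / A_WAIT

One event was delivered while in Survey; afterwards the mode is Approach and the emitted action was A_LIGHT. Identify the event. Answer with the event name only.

try evStart: (Survey, evStart) → (Manipulate, A_WAIT)
try evDone: (Survey, evDone) → (Survey, A_LIGHT)
try evError: (Survey, evError) → (Survey, A_LIGHT)
try evClear: (Survey, evClear) → (Manipulate, A_WAIT)
try evDetect: (Survey, evDetect) → (Approach, A_LIGHT)  ← matches

evDetect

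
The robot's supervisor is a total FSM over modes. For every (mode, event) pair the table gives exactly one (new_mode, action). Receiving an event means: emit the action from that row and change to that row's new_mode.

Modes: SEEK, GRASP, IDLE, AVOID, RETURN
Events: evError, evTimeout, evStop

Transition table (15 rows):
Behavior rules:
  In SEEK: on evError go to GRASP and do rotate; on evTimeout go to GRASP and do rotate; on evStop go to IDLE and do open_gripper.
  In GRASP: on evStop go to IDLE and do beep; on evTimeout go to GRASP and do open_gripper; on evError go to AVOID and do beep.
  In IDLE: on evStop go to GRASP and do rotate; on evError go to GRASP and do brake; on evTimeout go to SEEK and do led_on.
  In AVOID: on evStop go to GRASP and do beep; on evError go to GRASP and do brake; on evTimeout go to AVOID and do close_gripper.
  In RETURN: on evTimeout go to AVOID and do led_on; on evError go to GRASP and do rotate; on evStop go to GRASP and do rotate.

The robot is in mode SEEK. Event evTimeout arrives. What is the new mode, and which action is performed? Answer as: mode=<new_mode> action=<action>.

mode=GRASP action=rotate

current mode = SEEK; filter table to that mode:
  (SEEK, evError) → (GRASP, rotate)
  (SEEK, evTimeout) → (GRASP, rotate)  ← event matches
  (SEEK, evStop) → (IDLE, open_gripper)
event = evTimeout selects (GRASP, rotate)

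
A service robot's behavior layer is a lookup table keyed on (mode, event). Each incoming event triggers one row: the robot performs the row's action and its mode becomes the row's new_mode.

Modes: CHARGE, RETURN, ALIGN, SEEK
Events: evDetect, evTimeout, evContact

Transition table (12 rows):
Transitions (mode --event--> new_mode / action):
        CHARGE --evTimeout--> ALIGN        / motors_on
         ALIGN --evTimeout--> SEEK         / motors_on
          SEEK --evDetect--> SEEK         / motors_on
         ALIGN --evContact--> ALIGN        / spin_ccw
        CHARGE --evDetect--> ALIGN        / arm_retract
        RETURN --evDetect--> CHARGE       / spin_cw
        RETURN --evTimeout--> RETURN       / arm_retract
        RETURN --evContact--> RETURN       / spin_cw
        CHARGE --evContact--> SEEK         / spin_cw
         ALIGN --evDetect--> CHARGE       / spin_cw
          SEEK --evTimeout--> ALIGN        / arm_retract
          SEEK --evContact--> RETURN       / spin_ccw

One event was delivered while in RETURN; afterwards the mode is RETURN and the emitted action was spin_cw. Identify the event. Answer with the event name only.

try evDetect: (RETURN, evDetect) → (CHARGE, spin_cw)
try evTimeout: (RETURN, evTimeout) → (RETURN, arm_retract)
try evContact: (RETURN, evContact) → (RETURN, spin_cw)  ← matches

evContact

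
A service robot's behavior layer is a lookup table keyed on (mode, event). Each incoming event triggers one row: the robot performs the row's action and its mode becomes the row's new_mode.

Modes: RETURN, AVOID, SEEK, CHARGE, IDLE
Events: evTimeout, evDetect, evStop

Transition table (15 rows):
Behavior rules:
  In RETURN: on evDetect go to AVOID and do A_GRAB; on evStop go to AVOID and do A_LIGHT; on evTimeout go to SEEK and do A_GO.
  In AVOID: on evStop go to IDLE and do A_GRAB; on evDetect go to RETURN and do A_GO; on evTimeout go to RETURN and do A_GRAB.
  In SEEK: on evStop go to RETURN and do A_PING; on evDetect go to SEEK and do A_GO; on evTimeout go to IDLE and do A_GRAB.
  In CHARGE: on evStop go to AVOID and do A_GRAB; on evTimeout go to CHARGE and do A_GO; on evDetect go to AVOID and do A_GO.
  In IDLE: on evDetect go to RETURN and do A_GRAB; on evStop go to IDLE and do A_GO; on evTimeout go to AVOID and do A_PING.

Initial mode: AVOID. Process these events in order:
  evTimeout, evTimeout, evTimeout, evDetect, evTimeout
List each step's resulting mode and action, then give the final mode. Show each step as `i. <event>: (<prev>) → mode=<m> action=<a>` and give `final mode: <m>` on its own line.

1. evTimeout: (AVOID) → mode=RETURN action=A_GRAB
2. evTimeout: (RETURN) → mode=SEEK action=A_GO
3. evTimeout: (SEEK) → mode=IDLE action=A_GRAB
4. evDetect: (IDLE) → mode=RETURN action=A_GRAB
5. evTimeout: (RETURN) → mode=SEEK action=A_GO

final mode: SEEK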